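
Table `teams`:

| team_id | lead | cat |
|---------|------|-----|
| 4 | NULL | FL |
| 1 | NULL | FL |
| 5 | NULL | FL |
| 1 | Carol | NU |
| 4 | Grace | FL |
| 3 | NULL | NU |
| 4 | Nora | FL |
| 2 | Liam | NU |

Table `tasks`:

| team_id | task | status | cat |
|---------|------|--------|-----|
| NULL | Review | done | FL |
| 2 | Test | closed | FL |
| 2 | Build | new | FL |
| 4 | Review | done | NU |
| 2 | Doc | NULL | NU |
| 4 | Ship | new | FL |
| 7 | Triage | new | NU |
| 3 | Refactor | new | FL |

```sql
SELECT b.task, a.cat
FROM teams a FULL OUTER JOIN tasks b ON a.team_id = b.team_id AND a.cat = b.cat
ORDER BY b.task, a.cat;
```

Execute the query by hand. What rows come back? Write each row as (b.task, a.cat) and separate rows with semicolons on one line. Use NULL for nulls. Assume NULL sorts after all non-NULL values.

FULL OUTER JOIN keeps every row from both sides; unmatched rows get NULL for the other side's columns.
Matching on a.team_id = b.team_id AND a.cat = b.cat. A NULL in a compared column never satisfies the condition.
- a row (team_id=4, cat=FL): matches 1 b row(s) → 1 output row(s).
- a row (team_id=1, cat=FL): no match → kept, b columns NULL.
- a row (team_id=5, cat=FL): no match → kept, b columns NULL.
- a row (team_id=1, cat=NU): no match → kept, b columns NULL.
- a row (team_id=4, cat=FL): matches 1 b row(s) → 1 output row(s).
- a row (team_id=3, cat=NU): no match → kept, b columns NULL.
- a row (team_id=4, cat=FL): matches 1 b row(s) → 1 output row(s).
- a row (team_id=2, cat=NU): matches 1 b row(s) → 1 output row(s).
- 6 row(s) from b found no a partner → padded with NULL.

(Build, NULL); (Doc, NU); (Refactor, NULL); (Review, NULL); (Review, NULL); (Ship, FL); (Ship, FL); (Ship, FL); (Test, NULL); (Triage, NULL); (NULL, FL); (NULL, FL); (NULL, NU); (NULL, NU)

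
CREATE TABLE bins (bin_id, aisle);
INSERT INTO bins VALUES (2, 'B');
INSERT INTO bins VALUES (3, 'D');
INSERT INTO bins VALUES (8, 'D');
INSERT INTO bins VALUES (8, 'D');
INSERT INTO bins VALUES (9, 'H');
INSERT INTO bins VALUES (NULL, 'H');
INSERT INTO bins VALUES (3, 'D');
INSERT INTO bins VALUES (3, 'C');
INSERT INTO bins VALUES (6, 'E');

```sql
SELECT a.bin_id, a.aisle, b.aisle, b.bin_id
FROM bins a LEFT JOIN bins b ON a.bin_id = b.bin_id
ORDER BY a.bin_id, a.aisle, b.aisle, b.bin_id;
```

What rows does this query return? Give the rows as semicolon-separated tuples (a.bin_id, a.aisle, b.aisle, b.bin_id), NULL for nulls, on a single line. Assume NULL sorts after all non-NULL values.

LEFT JOIN keeps every row from `bins a`; unmatched rows get NULL for `bins b`'s columns.
Matching on a.bin_id = b.bin_id. A NULL in a compared column never satisfies the condition.
- a row (bin_id=2): matches 1 b row(s) → 1 output row(s).
- a row (bin_id=3): matches 3 b row(s) → 3 output row(s).
- a row (bin_id=8): matches 2 b row(s) → 2 output row(s).
- a row (bin_id=8): matches 2 b row(s) → 2 output row(s).
- a row (bin_id=9): matches 1 b row(s) → 1 output row(s).
- a row (bin_id=NULL): no match → kept, b columns NULL.
- a row (bin_id=3): matches 3 b row(s) → 3 output row(s).
- a row (bin_id=3): matches 3 b row(s) → 3 output row(s).
- a row (bin_id=6): matches 1 b row(s) → 1 output row(s).

(2, B, B, 2); (3, C, C, 3); (3, C, D, 3); (3, C, D, 3); (3, D, C, 3); (3, D, C, 3); (3, D, D, 3); (3, D, D, 3); (3, D, D, 3); (3, D, D, 3); (6, E, E, 6); (8, D, D, 8); (8, D, D, 8); (8, D, D, 8); (8, D, D, 8); (9, H, H, 9); (NULL, H, NULL, NULL)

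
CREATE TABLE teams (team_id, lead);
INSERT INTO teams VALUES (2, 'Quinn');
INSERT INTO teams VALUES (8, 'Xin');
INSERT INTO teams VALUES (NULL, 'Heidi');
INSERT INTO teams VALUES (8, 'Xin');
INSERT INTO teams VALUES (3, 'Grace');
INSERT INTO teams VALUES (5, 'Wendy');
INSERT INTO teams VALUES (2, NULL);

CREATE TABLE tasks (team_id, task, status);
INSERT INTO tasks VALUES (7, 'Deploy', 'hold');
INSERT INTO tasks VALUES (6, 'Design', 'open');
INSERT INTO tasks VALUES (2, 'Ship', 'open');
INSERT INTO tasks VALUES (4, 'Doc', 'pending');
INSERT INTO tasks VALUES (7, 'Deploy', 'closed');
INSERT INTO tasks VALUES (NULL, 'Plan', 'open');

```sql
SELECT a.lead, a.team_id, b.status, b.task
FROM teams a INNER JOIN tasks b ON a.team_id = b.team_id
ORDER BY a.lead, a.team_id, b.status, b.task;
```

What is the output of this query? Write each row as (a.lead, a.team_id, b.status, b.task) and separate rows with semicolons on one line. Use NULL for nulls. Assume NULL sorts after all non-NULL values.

INNER JOIN keeps only pairs where the ON condition holds.
Matching on a.team_id = b.team_id. A NULL in a compared column never satisfies the condition.
- team_id=2: 1 matching b row(s), so 1 row(s) emitted.
- team_id=8: no matching b row, dropped.
- team_id=NULL: no matching b row, dropped.
- team_id=8: no matching b row, dropped.
- team_id=3: no matching b row, dropped.
- team_id=5: no matching b row, dropped.
- team_id=2: 1 matching b row(s), so 1 row(s) emitted.
After projecting and ordering:
a.lead | a.team_id | b.status | b.task
Quinn | 2 | open | Ship
NULL | 2 | open | Ship

(Quinn, 2, open, Ship); (NULL, 2, open, Ship)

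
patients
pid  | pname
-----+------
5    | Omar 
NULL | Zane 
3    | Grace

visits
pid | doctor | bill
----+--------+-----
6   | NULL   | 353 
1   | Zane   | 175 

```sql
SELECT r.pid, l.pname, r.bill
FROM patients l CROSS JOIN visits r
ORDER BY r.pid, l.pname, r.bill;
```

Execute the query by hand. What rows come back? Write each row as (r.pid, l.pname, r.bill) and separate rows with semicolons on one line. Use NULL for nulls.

CROSS JOIN pairs every row of `patients` with every row of `visits`: 3 × 2 = 6 rows.
After projecting and ordering:
r.pid | l.pname | r.bill
1 | Grace | 175
1 | Omar | 175
1 | Zane | 175
6 | Grace | 353
6 | Omar | 353
6 | Zane | 353

(1, Grace, 175); (1, Omar, 175); (1, Zane, 175); (6, Grace, 353); (6, Omar, 353); (6, Zane, 353)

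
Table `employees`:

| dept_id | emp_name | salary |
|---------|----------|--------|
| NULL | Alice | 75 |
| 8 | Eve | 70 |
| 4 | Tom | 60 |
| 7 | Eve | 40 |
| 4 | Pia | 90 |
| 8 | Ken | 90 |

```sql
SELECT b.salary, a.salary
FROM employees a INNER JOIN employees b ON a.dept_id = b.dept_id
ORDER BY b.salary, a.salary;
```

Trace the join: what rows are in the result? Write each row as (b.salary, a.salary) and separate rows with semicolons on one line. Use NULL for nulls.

(40, 40); (60, 60); (60, 90); (70, 70); (70, 90); (90, 60); (90, 70); (90, 90); (90, 90)

INNER JOIN keeps only pairs where the ON condition holds.
Matching on a.dept_id = b.dept_id. A NULL in a compared column never satisfies the condition.
- a[0] dept_id=NULL → no match; dropped.
- a[1] dept_id=8 → 2 match(es) in b → 2 row(s).
- a[2] dept_id=4 → 2 match(es) in b → 2 row(s).
- a[3] dept_id=7 → 1 match(es) in b → 1 row(s).
- a[4] dept_id=4 → 2 match(es) in b → 2 row(s).
- a[5] dept_id=8 → 2 match(es) in b → 2 row(s).
After projecting and ordering:
b.salary | a.salary
40 | 40
60 | 60
60 | 90
70 | 70
70 | 90
90 | 60
90 | 70
90 | 90
90 | 90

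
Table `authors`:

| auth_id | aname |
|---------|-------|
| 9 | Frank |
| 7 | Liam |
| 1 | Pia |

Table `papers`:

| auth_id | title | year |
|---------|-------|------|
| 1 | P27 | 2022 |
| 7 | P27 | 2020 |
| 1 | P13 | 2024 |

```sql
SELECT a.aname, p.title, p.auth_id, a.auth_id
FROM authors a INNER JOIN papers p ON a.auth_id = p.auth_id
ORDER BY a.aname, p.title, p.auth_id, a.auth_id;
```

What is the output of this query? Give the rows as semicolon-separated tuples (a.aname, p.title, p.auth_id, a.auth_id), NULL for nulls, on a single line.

(Liam, P27, 7, 7); (Pia, P13, 1, 1); (Pia, P27, 1, 1)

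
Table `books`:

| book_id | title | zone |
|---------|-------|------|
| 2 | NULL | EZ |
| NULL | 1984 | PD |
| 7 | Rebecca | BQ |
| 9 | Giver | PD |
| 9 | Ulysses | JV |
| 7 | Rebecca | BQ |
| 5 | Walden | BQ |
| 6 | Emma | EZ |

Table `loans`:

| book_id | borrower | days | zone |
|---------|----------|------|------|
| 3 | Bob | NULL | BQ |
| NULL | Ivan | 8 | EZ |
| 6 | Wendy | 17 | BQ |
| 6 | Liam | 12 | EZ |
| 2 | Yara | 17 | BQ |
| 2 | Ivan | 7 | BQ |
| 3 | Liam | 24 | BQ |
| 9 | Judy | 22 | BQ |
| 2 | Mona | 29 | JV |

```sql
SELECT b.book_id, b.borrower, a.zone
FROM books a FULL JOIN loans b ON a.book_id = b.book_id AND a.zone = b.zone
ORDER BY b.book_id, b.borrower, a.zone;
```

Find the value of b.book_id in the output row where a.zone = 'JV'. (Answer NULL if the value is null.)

NULL

FULL OUTER JOIN keeps every row from both sides; unmatched rows get NULL for the other side's columns.
Matching on a.book_id = b.book_id AND a.zone = b.zone. A NULL in a compared column never satisfies the condition.
Matched pairs: 1; unmatched a rows kept: 7; unmatched b rows kept: 8.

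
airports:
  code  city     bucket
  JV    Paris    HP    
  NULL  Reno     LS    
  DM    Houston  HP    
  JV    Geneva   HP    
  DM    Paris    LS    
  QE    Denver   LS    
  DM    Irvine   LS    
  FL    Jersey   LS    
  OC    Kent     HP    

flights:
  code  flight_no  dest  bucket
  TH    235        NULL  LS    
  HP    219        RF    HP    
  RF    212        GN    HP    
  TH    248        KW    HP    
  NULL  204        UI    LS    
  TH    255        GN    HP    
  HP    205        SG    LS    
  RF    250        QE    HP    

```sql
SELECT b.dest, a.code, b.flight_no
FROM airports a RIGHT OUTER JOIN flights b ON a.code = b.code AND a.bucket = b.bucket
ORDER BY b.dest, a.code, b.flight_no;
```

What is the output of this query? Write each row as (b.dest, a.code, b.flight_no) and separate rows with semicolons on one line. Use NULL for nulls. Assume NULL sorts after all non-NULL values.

(GN, NULL, 212); (GN, NULL, 255); (KW, NULL, 248); (QE, NULL, 250); (RF, NULL, 219); (SG, NULL, 205); (UI, NULL, 204); (NULL, NULL, 235)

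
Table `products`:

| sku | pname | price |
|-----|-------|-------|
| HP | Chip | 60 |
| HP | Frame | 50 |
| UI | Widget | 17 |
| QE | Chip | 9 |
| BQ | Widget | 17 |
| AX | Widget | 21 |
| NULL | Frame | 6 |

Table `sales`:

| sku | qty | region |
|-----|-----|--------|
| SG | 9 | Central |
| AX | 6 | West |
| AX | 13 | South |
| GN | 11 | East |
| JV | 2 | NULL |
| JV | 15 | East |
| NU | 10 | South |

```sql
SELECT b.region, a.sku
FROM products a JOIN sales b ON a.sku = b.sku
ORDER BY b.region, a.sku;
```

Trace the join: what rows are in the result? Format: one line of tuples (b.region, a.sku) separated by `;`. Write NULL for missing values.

(South, AX); (West, AX)

INNER JOIN keeps only pairs where the ON condition holds.
Matching on a.sku = b.sku. A NULL in a compared column never satisfies the condition.
- a (sku=HP) has no partner → excluded.
- a (sku=HP) has no partner → excluded.
- a (sku=UI) has no partner → excluded.
- a (sku=QE) has no partner → excluded.
- a (sku=BQ) has no partner → excluded.
- a (sku=AX) pairs with 2 row(s) of b.
- a (sku=NULL) has no partner → excluded.
After projecting and ordering:
b.region | a.sku
South | AX
West | AX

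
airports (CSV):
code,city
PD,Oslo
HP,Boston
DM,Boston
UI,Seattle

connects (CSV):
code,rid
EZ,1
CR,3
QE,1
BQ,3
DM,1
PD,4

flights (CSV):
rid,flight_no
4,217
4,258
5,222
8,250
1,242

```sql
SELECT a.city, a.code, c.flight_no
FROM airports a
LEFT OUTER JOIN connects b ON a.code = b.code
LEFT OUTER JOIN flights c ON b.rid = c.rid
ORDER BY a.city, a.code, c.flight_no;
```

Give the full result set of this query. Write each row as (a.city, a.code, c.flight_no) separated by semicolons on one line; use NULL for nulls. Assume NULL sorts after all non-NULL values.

(Boston, DM, 242); (Boston, HP, NULL); (Oslo, PD, 217); (Oslo, PD, 258); (Seattle, UI, NULL)

Step 1 — a LEFT JOIN b on code → 4 row(s).
Then LEFT JOIN `flights c` on rid: each of those 4 rows is kept; rows whose b.rid has no match in c get NULL for c's columns.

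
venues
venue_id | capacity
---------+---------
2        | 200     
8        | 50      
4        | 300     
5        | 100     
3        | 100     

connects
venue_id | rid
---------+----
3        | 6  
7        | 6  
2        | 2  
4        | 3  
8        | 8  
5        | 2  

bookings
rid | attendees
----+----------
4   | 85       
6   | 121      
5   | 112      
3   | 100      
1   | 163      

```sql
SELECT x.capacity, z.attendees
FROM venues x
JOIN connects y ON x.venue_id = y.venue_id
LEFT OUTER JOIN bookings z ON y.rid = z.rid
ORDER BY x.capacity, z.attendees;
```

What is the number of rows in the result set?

5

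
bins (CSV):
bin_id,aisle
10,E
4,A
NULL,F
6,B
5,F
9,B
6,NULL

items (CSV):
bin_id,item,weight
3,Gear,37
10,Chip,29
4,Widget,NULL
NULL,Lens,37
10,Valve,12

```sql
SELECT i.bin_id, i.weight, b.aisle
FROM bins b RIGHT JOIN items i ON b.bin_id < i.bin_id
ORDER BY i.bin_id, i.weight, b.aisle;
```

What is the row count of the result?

13

RIGHT JOIN keeps every row from `items`; unmatched rows get NULL for `bins`'s columns.
Matching on b.bin_id < i.bin_id. A NULL in a compared column never satisfies the condition.
- b (bin_id=10) has no partner in i.
- b (bin_id=4) pairs with 2 row(s) of i.
- b (bin_id=NULL) has no partner in i.
- b (bin_id=6) pairs with 2 row(s) of i.
- b (bin_id=5) pairs with 2 row(s) of i.
- b (bin_id=9) pairs with 2 row(s) of i.
- b (bin_id=6) pairs with 2 row(s) of i.
- 3 i row(s) had no b match → kept, b columns NULL.
Total: 10 matched + 3 padded = 13 rows.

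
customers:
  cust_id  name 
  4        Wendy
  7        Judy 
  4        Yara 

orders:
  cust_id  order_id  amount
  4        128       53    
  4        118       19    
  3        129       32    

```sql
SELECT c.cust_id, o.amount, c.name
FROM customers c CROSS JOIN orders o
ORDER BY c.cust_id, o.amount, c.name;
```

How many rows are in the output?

CROSS JOIN pairs every row of `customers` with every row of `orders`: 3 × 3 = 9 rows.

9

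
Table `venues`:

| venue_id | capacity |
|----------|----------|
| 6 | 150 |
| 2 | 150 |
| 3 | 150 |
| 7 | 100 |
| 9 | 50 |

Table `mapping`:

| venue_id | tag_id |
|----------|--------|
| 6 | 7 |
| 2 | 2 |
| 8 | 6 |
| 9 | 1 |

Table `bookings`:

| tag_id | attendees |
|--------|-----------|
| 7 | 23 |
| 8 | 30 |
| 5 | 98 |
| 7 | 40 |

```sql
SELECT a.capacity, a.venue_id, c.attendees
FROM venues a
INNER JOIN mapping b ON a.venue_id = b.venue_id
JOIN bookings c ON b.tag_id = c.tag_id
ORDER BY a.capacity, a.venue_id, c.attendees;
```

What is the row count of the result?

Joins associate left-to-right: venues INNER JOIN mapping on venue_id gives 3 intermediate row(s).
Then INNER JOIN `bookings c` on tag_id: keep only rows whose b.tag_id appears in c.
Result: 2 row(s).

2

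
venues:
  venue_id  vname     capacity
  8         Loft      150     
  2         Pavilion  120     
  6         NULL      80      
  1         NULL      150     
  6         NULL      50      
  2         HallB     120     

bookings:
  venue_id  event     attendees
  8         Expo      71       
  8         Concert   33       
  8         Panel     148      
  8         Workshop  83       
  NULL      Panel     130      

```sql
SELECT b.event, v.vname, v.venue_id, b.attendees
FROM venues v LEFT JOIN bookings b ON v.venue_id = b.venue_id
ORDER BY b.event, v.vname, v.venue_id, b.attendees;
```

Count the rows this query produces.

LEFT JOIN keeps every row from `venues`; unmatched rows get NULL for `bookings`'s columns.
Matching on v.venue_id = b.venue_id. A NULL in a compared column never satisfies the condition.
Matched pairs: 4; unmatched v rows kept: 5.
Total: 4 matched + 5 padded = 9 rows.

9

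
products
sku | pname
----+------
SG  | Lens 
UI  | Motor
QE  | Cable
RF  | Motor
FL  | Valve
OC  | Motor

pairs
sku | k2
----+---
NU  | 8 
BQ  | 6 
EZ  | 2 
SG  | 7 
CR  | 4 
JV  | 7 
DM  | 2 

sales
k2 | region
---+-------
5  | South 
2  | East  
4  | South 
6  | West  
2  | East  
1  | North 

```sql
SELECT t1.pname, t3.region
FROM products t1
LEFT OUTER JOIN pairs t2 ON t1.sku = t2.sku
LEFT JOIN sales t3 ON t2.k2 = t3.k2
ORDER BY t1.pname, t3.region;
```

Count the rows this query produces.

6

Evaluate left to right. First `products t1 LEFT JOIN pairs t2` on sku: 6 row(s).
Then LEFT JOIN `sales t3` on k2: each of those 6 rows is kept; rows whose t2.k2 has no match in t3 get NULL for t3's columns.
Result: 6 row(s).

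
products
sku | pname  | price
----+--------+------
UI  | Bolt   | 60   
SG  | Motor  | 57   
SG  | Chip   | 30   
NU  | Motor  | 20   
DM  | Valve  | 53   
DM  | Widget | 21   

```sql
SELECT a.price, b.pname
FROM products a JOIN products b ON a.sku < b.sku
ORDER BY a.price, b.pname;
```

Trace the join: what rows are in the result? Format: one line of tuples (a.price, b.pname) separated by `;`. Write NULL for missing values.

(20, Bolt); (20, Chip); (20, Motor); (21, Bolt); (21, Chip); (21, Motor); (21, Motor); (30, Bolt); (53, Bolt); (53, Chip); (53, Motor); (53, Motor); (57, Bolt)

INNER JOIN keeps only pairs where the ON condition holds.
Matching on a.sku < b.sku.
- a[0] sku=UI → no match; dropped.
- a[1] sku=SG → 1 match(es) in b → 1 row(s).
- a[2] sku=SG → 1 match(es) in b → 1 row(s).
- a[3] sku=NU → 3 match(es) in b → 3 row(s).
- a[4] sku=DM → 4 match(es) in b → 4 row(s).
- a[5] sku=DM → 4 match(es) in b → 4 row(s).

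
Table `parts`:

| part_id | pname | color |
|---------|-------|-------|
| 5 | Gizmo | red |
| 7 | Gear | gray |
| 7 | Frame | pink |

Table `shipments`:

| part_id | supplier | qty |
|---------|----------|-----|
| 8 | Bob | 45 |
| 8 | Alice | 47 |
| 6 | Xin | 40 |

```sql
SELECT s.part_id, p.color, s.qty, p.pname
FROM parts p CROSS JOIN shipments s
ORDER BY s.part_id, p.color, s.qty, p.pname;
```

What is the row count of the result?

9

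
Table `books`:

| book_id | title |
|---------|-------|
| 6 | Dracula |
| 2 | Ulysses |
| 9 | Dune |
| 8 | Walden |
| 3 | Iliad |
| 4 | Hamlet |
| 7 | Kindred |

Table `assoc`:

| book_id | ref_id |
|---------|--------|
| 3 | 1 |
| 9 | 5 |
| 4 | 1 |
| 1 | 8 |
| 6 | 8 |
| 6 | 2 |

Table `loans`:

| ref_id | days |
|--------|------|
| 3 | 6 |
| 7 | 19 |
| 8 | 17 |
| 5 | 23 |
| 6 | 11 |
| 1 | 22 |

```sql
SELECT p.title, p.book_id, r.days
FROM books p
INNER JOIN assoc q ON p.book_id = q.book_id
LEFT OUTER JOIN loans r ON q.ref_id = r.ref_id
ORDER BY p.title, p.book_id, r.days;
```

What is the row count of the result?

5

Joins associate left-to-right: books INNER JOIN assoc on book_id gives 5 intermediate row(s).
Then LEFT JOIN `loans r` on ref_id: each of those 5 rows is kept; rows whose q.ref_id has no match in r get NULL for r's columns.
Result: 5 row(s).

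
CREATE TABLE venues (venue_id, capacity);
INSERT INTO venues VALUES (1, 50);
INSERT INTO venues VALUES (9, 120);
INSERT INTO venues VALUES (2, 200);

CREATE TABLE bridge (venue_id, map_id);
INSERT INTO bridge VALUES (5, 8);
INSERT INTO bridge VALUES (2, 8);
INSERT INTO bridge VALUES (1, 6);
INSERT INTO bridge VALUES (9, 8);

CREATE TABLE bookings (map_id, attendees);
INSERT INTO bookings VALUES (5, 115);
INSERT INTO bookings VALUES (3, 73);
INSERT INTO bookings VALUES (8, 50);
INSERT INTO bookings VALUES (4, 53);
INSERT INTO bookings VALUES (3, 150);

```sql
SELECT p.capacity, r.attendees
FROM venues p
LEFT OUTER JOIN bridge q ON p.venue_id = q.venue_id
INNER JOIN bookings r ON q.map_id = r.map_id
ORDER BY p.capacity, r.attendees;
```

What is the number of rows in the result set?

2

Joins associate left-to-right: venues LEFT JOIN bridge on venue_id gives 3 intermediate row(s).
Then INNER JOIN `bookings r` on map_id: keep only rows whose q.map_id appears in r.
Result: 2 row(s).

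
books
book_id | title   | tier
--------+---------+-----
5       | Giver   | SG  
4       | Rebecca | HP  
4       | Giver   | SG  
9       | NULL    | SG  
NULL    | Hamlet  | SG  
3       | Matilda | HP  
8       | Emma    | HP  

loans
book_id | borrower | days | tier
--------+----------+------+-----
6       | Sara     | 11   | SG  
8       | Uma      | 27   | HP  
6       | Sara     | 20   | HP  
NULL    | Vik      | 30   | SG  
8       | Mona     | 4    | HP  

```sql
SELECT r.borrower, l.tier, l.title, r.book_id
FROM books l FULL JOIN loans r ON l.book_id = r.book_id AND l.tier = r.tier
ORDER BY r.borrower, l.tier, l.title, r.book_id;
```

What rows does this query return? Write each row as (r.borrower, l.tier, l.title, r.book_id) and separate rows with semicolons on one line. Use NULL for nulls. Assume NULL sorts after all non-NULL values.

FULL OUTER JOIN keeps every row from both sides; unmatched rows get NULL for the other side's columns.
Matching on l.book_id = r.book_id AND l.tier = r.tier. A NULL in a compared column never satisfies the condition.
- l[0] book_id=5, tier=SG → no match; kept with NULLs on the r side.
- l[1] book_id=4, tier=HP → no match; kept with NULLs on the r side.
- l[2] book_id=4, tier=SG → no match; kept with NULLs on the r side.
- l[3] book_id=9, tier=SG → no match; kept with NULLs on the r side.
- l[4] book_id=NULL, tier=SG → no match; kept with NULLs on the r side.
- l[5] book_id=3, tier=HP → no match; kept with NULLs on the r side.
- l[6] book_id=8, tier=HP → 2 match(es) in r → 2 row(s).
- 3 row(s) from r found no l partner → padded with NULL.

(Mona, HP, Emma, 8); (Sara, NULL, NULL, 6); (Sara, NULL, NULL, 6); (Uma, HP, Emma, 8); (Vik, NULL, NULL, NULL); (NULL, HP, Matilda, NULL); (NULL, HP, Rebecca, NULL); (NULL, SG, Giver, NULL); (NULL, SG, Giver, NULL); (NULL, SG, Hamlet, NULL); (NULL, SG, NULL, NULL)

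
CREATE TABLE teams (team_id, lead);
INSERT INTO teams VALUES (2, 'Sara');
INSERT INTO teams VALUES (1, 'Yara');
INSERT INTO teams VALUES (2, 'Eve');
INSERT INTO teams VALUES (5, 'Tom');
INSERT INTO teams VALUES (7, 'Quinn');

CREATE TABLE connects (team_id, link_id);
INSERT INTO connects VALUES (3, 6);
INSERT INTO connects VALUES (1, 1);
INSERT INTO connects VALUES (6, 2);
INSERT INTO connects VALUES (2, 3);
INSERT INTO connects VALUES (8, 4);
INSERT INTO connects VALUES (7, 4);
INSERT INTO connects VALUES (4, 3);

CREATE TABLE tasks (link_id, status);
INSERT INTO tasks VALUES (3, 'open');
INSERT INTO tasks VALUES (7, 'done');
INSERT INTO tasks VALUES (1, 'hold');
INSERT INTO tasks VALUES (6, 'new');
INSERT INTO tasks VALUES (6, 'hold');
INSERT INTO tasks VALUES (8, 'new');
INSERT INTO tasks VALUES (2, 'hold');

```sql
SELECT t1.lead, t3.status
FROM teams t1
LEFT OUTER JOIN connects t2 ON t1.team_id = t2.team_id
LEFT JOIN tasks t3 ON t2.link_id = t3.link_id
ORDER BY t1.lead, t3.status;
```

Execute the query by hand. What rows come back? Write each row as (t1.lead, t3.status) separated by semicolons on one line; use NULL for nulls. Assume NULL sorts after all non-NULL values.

(Eve, open); (Quinn, NULL); (Sara, open); (Tom, NULL); (Yara, hold)

Step 1 — t1 LEFT JOIN t2 on team_id → 5 row(s).
Then LEFT JOIN `tasks t3` on link_id: each of those 5 rows is kept; rows whose t2.link_id has no match in t3 get NULL for t3's columns.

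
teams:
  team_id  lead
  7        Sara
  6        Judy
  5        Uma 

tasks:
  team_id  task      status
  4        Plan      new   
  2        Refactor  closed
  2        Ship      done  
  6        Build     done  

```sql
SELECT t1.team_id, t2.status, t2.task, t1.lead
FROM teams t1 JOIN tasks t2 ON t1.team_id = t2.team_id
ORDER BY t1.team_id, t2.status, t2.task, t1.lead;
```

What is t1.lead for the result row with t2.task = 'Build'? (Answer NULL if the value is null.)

INNER JOIN keeps only pairs where the ON condition holds.
Matching on t1.team_id = t2.team_id.
- t1 (team_id=7) has no partner → excluded.
- t1 (team_id=6) pairs with 1 row(s) of t2.
- t1 (team_id=5) has no partner → excluded.

Judy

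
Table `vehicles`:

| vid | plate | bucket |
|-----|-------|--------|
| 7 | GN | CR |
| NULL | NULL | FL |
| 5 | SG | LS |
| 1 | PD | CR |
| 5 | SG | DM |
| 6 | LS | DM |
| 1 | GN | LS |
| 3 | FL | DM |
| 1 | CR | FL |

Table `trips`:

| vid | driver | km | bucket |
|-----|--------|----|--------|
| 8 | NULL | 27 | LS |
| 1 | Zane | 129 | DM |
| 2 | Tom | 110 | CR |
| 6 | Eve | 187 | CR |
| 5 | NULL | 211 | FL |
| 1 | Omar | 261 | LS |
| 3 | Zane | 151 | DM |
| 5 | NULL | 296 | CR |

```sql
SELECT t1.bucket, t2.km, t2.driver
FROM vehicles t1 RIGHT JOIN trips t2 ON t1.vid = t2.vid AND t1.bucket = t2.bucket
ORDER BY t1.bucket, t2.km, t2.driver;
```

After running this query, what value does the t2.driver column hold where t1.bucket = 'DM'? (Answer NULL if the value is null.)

RIGHT JOIN keeps every row from `trips`; unmatched rows get NULL for `vehicles`'s columns.
Matching on t1.vid = t2.vid AND t1.bucket = t2.bucket. A NULL in a compared column never satisfies the condition.
- t1 row (vid=7, bucket=CR): no match.
- t1 row (vid=NULL, bucket=FL): no match.
- t1 row (vid=5, bucket=LS): no match.
- t1 row (vid=1, bucket=CR): no match.
- t1 row (vid=5, bucket=DM): no match.
- t1 row (vid=6, bucket=DM): no match.
- t1 row (vid=1, bucket=LS): matches 1 t2 row(s) → 1 output row(s).
- t1 row (vid=3, bucket=DM): matches 1 t2 row(s) → 1 output row(s).
- t1 row (vid=1, bucket=FL): no match.
- 6 t2 row(s) had no t1 match → kept, t1 columns NULL.

Zane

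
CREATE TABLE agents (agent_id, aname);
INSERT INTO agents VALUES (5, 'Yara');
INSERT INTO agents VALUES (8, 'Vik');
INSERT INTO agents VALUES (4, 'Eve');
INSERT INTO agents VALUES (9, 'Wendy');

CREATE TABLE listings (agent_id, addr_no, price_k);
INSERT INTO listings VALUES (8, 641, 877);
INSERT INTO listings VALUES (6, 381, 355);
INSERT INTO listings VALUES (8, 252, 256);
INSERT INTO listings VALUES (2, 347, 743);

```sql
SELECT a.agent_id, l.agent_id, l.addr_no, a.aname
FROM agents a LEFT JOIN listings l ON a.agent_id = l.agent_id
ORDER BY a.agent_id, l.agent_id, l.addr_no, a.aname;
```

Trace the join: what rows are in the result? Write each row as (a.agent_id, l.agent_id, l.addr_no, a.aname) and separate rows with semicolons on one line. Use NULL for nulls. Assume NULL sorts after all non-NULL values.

LEFT JOIN keeps every row from `agents`; unmatched rows get NULL for `listings`'s columns.
Matching on a.agent_id = l.agent_id.
- agent_id=5: no l row matches, row kept with l columns NULL.
- agent_id=8: 2 matching l row(s), so 2 row(s) emitted.
- agent_id=4: no l row matches, row kept with l columns NULL.
- agent_id=9: no l row matches, row kept with l columns NULL.
After projecting and ordering:
a.agent_id | l.agent_id | l.addr_no | a.aname
4 | NULL | NULL | Eve
5 | NULL | NULL | Yara
8 | 8 | 252 | Vik
8 | 8 | 641 | Vik
9 | NULL | NULL | Wendy

(4, NULL, NULL, Eve); (5, NULL, NULL, Yara); (8, 8, 252, Vik); (8, 8, 641, Vik); (9, NULL, NULL, Wendy)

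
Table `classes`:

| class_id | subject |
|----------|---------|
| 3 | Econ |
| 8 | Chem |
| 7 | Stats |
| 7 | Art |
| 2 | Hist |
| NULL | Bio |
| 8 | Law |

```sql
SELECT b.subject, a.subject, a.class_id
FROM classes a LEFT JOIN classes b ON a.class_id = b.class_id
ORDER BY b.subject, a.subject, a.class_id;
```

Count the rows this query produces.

LEFT JOIN keeps every row from `classes a`; unmatched rows get NULL for `classes b`'s columns.
Matching on a.class_id = b.class_id. A NULL in a compared column never satisfies the condition.
Matched pairs: 10; unmatched a rows kept: 1.
Total: 10 matched + 1 padded = 11 rows.

11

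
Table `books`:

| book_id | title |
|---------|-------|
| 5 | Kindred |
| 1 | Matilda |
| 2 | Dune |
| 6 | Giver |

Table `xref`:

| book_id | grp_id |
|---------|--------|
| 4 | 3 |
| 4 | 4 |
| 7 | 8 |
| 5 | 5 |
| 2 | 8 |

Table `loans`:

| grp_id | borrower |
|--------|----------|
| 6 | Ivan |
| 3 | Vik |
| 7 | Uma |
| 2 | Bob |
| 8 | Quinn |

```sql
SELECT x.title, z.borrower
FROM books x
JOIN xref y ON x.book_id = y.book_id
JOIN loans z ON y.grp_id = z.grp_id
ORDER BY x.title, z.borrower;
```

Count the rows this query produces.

Joins associate left-to-right: books INNER JOIN xref on book_id gives 2 intermediate row(s).
Then INNER JOIN `loans z` on grp_id: keep only rows whose y.grp_id appears in z.
Result: 1 row(s).

1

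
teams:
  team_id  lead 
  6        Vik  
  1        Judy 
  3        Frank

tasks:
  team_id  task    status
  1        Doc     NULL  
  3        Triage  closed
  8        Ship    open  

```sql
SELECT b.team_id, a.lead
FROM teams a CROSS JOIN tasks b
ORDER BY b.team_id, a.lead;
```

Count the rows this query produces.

9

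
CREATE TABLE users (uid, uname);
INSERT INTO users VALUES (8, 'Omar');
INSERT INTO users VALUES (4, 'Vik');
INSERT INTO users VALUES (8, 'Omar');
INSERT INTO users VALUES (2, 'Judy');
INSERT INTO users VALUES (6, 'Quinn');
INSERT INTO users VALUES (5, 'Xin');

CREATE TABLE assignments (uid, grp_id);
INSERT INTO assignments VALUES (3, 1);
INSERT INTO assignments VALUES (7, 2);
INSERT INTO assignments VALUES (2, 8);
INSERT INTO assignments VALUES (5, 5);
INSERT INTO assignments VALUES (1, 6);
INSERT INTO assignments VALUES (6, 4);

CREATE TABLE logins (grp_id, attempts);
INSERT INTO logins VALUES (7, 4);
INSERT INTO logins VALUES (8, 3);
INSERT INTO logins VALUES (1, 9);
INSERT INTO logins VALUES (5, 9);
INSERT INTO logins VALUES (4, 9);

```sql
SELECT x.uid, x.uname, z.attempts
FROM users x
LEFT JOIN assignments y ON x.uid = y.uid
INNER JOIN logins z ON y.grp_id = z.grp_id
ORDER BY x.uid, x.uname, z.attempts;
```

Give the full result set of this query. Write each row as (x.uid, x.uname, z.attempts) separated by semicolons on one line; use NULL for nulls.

Evaluate left to right. First `users x LEFT JOIN assignments y` on uid: 6 row(s).
Then INNER JOIN `logins z` on grp_id: keep only rows whose y.grp_id appears in z.

(2, Judy, 3); (5, Xin, 9); (6, Quinn, 9)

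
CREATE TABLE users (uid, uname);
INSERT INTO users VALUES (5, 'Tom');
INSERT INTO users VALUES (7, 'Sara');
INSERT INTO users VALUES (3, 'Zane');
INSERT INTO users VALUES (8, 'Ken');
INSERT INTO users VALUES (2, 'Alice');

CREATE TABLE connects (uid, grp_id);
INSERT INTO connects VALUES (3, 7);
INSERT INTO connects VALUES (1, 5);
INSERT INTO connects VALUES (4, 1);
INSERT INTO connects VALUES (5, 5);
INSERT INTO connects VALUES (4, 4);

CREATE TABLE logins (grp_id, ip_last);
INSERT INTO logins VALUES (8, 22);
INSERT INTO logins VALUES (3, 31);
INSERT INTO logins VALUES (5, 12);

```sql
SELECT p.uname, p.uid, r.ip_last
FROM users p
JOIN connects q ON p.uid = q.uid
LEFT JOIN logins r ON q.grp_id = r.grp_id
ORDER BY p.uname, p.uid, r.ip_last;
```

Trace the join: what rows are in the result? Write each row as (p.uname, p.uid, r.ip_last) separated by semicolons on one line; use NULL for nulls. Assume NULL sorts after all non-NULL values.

Evaluate left to right. First `users p INNER JOIN connects q` on uid: 2 row(s).
Then LEFT JOIN `logins r` on grp_id: each of those 2 rows is kept; rows whose q.grp_id has no match in r get NULL for r's columns.

(Tom, 5, 12); (Zane, 3, NULL)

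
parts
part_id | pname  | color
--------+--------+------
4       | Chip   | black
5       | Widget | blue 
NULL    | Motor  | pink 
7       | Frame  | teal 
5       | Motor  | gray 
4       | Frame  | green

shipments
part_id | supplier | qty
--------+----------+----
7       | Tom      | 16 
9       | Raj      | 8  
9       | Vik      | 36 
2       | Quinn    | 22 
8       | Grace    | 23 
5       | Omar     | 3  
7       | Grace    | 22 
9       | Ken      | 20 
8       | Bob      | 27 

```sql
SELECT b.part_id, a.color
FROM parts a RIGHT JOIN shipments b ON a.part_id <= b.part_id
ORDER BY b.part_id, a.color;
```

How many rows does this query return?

RIGHT JOIN keeps every row from `shipments`; unmatched rows get NULL for `parts`'s columns.
Matching on a.part_id <= b.part_id. A NULL in a compared column never satisfies the condition.
Matched pairs: 39; unmatched b rows kept: 1.
Total: 39 matched + 1 padded = 40 rows.

40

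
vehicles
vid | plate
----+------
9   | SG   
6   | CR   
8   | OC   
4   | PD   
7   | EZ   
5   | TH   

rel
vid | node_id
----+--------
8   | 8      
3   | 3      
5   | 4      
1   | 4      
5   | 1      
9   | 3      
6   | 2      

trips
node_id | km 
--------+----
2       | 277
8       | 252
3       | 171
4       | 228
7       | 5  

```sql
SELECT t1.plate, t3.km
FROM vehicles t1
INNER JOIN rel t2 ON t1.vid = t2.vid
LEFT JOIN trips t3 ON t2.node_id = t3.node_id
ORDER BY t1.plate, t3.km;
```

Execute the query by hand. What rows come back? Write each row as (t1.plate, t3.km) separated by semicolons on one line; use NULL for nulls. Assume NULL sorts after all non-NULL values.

(CR, 277); (OC, 252); (SG, 171); (TH, 228); (TH, NULL)

Joins associate left-to-right: vehicles INNER JOIN rel on vid gives 5 intermediate row(s).
Then LEFT JOIN `trips t3` on node_id: each of those 5 rows is kept; rows whose t2.node_id has no match in t3 get NULL for t3's columns.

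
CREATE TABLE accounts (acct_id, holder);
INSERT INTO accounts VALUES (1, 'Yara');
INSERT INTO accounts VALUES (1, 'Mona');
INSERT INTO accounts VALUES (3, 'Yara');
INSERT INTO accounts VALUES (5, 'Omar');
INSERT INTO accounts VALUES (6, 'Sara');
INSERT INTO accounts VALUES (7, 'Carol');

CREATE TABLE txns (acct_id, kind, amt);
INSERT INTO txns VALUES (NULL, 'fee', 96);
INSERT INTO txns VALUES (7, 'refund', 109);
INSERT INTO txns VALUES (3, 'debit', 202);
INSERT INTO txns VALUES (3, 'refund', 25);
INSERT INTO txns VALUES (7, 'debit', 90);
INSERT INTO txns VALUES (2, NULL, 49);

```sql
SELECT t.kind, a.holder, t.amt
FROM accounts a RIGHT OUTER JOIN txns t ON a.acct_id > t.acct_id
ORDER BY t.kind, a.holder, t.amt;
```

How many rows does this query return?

RIGHT JOIN keeps every row from `txns`; unmatched rows get NULL for `accounts`'s columns.
Matching on a.acct_id > t.acct_id. A NULL in a compared column never satisfies the condition.
- a row (acct_id=1): no match.
- a row (acct_id=1): no match.
- a row (acct_id=3): matches 1 t row(s) → 1 output row(s).
- a row (acct_id=5): matches 3 t row(s) → 3 output row(s).
- a row (acct_id=6): matches 3 t row(s) → 3 output row(s).
- a row (acct_id=7): matches 3 t row(s) → 3 output row(s).
- plus 3 unmatched t row(s), each kept with NULL a columns.
Total: 10 matched + 3 padded = 13 rows.

13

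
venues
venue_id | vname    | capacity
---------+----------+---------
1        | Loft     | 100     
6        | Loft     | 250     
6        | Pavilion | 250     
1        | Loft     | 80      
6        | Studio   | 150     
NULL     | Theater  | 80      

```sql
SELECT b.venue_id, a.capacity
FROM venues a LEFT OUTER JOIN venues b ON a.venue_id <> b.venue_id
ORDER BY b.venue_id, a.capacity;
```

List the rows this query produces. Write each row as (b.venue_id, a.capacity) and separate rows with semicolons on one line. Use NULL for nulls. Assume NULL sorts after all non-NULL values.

(1, 150); (1, 150); (1, 250); (1, 250); (1, 250); (1, 250); (6, 80); (6, 80); (6, 80); (6, 100); (6, 100); (6, 100); (NULL, 80)

LEFT JOIN keeps every row from `venues a`; unmatched rows get NULL for `venues b`'s columns.
Matching on a.venue_id <> b.venue_id. A NULL in a compared column never satisfies the condition.
- a row (venue_id=1): matches 3 b row(s) → 3 output row(s).
- a row (venue_id=6): matches 2 b row(s) → 2 output row(s).
- a row (venue_id=6): matches 2 b row(s) → 2 output row(s).
- a row (venue_id=1): matches 3 b row(s) → 3 output row(s).
- a row (venue_id=6): matches 2 b row(s) → 2 output row(s).
- a row (venue_id=NULL): no match → kept, b columns NULL.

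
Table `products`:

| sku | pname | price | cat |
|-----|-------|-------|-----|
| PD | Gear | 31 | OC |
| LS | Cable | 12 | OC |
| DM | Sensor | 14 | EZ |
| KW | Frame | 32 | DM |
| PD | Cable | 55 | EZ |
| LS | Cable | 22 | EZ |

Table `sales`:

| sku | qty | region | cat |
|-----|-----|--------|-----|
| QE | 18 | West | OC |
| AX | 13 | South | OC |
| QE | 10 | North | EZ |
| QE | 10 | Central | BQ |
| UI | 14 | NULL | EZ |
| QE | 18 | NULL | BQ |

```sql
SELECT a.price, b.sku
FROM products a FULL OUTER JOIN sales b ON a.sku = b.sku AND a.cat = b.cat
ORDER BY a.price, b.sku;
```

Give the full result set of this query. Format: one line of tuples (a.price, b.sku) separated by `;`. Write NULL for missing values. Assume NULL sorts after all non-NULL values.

(12, NULL); (14, NULL); (22, NULL); (31, NULL); (32, NULL); (55, NULL); (NULL, AX); (NULL, QE); (NULL, QE); (NULL, QE); (NULL, QE); (NULL, UI)

FULL OUTER JOIN keeps every row from both sides; unmatched rows get NULL for the other side's columns.
Matching on a.sku = b.sku AND a.cat = b.cat.
Matched pairs: 0; unmatched a rows kept: 6; unmatched b rows kept: 6.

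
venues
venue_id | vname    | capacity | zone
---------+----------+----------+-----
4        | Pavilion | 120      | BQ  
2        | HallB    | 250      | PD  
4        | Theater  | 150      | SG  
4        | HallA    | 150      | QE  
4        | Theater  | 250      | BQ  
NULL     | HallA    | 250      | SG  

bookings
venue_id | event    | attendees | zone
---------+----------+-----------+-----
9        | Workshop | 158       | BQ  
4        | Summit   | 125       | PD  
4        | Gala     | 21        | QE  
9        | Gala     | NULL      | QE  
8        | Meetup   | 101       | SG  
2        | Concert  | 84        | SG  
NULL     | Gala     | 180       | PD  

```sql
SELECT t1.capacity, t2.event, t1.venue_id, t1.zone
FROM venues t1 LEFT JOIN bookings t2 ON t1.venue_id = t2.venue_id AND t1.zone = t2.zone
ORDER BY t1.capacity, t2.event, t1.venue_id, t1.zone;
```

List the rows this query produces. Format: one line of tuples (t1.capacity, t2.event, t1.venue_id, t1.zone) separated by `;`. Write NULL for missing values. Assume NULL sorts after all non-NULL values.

(120, NULL, 4, BQ); (150, Gala, 4, QE); (150, NULL, 4, SG); (250, NULL, 2, PD); (250, NULL, 4, BQ); (250, NULL, NULL, SG)

LEFT JOIN keeps every row from `venues`; unmatched rows get NULL for `bookings`'s columns.
Matching on t1.venue_id = t2.venue_id AND t1.zone = t2.zone. A NULL in a compared column never satisfies the condition.
Matched pairs: 1; unmatched t1 rows kept: 5.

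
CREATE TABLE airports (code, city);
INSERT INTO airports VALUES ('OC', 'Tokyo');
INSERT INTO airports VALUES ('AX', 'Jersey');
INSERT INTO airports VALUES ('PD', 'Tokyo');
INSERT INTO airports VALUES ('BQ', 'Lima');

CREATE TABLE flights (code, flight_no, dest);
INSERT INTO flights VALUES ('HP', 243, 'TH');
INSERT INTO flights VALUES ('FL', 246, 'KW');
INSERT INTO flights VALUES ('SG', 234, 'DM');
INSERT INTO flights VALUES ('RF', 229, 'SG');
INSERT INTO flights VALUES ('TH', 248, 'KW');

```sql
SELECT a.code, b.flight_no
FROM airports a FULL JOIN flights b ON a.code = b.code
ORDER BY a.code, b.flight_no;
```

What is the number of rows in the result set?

9

FULL OUTER JOIN keeps every row from both sides; unmatched rows get NULL for the other side's columns.
Matching on a.code = b.code.
- a[0] code=OC → no match; kept with NULLs on the b side.
- a[1] code=AX → no match; kept with NULLs on the b side.
- a[2] code=PD → no match; kept with NULLs on the b side.
- a[3] code=BQ → no match; kept with NULLs on the b side.
- plus 5 unmatched b row(s), each kept with NULL a columns.
Total: 0 matched + 9 padded = 9 rows.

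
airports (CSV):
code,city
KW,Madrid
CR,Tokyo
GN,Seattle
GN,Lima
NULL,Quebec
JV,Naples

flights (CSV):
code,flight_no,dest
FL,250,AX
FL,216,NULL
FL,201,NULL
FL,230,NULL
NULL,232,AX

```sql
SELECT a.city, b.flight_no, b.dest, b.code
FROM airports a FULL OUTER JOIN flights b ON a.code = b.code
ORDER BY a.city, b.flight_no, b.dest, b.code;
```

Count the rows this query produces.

11

FULL OUTER JOIN keeps every row from both sides; unmatched rows get NULL for the other side's columns.
Matching on a.code = b.code. A NULL in a compared column never satisfies the condition.
- a (code=KW) has no partner → padded with NULL.
- a (code=CR) has no partner → padded with NULL.
- a (code=GN) has no partner → padded with NULL.
- a (code=GN) has no partner → padded with NULL.
- a (code=NULL) has no partner → padded with NULL.
- a (code=JV) has no partner → padded with NULL.
- 5 row(s) from b found no a partner → padded with NULL.
Total: 0 matched + 11 padded = 11 rows.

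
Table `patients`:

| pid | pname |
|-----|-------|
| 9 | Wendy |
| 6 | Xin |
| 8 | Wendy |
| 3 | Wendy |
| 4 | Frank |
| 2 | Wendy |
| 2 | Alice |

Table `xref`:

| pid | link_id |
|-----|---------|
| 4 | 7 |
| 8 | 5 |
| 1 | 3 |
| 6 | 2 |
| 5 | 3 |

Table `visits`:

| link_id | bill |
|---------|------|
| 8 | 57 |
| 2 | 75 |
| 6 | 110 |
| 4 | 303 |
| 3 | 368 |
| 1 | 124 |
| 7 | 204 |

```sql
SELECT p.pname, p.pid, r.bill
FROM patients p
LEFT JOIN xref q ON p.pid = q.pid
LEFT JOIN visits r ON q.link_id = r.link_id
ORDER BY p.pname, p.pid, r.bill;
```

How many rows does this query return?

7

Evaluate left to right. First `patients p LEFT JOIN xref q` on pid: 7 row(s).
Then LEFT JOIN `visits r` on link_id: each of those 7 rows is kept; rows whose q.link_id has no match in r get NULL for r's columns.
Result: 7 row(s).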